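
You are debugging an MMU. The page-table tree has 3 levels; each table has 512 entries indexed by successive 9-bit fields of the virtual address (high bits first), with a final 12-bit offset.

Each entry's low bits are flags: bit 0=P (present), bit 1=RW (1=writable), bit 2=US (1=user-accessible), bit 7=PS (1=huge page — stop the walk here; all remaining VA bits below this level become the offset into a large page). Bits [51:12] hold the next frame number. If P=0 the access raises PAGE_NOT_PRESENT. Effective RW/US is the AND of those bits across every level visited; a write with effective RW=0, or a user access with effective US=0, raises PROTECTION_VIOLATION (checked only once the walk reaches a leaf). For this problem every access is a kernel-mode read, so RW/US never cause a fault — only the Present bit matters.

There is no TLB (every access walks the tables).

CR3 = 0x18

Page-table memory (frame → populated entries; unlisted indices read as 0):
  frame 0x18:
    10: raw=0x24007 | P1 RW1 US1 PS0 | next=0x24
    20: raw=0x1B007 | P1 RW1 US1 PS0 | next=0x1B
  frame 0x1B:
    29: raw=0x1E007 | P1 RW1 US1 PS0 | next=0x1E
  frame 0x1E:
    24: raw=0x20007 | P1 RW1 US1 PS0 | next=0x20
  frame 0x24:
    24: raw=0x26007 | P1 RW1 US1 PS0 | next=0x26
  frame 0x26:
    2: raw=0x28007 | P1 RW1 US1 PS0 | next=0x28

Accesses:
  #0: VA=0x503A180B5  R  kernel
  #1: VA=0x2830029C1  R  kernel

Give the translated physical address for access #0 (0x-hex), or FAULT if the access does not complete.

Walk each access:
#0 VA=0x503A180B5 (r,kernel):
  lvl0: tbl 0x18, slot 20 ⇒ 0x1B007 (P1/RW1/US1/PS0)
  lvl1: tbl 0x1B, slot 29 ⇒ 0x1E007 (P1/RW1/US1/PS0)
  lvl2: tbl 0x1E, slot 24 ⇒ 0x20007 (P1/RW1/US1/PS0)
  → PA=0x200B5  (3 entries read)
#1 VA=0x2830029C1 (r,kernel):
  lvl0: tbl 0x18, slot 10 ⇒ 0x24007 (P1/RW1/US1/PS0)
  lvl1: tbl 0x24, slot 24 ⇒ 0x26007 (P1/RW1/US1/PS0)
  lvl2: tbl 0x26, slot 2 ⇒ 0x28007 (P1/RW1/US1/PS0)
  → PA=0x289C1  (3 entries read)

Access #0 PA: 0x200B5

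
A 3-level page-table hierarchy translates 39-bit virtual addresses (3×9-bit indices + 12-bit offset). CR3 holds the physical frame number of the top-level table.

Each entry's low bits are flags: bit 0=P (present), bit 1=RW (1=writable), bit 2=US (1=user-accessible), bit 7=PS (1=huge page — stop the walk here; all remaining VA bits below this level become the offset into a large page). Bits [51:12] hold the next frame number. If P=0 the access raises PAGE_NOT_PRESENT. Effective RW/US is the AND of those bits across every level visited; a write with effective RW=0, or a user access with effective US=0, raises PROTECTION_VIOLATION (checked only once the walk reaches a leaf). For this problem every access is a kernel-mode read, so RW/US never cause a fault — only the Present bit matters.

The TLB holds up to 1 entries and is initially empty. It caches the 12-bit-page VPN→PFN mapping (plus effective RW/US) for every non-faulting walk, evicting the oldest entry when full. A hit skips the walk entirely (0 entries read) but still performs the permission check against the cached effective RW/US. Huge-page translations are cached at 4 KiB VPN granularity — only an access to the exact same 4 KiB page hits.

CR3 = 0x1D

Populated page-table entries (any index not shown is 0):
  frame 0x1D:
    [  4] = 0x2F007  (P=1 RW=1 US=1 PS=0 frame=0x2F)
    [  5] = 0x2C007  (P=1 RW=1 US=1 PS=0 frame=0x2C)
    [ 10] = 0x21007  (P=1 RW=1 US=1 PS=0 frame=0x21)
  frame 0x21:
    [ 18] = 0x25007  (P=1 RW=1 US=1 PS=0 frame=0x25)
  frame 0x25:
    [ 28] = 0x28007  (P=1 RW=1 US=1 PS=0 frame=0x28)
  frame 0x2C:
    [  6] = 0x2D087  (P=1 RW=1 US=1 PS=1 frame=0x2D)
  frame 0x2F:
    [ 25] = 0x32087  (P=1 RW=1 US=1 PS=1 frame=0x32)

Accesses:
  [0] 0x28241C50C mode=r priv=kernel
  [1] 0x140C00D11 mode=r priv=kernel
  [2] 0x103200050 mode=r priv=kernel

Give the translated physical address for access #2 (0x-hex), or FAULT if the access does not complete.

Trace:
#0 VA=0x28241C50C (r,kernel):
  L0: frame=0x1D idx=10 entry=0x21007 [P=1 RW=1 US=1 PS=0]
  L1: frame=0x21 idx=18 entry=0x25007 [P=1 RW=1 US=1 PS=0]
  L2: frame=0x25 idx=28 entry=0x28007 [P=1 RW=1 US=1 PS=0]
  → PA=0x2850C  (3 entries read)
#1 VA=0x140C00D11 (r,kernel):
  L0: frame=0x1D idx=5 entry=0x2C007 [P=1 RW=1 US=1 PS=0]
  L1: frame=0x2C idx=6 entry=0x2D087 [P=1 RW=1 US=1 PS=1]
  → PA=0x2DD11 (huge @L1)  (2 entries read)
#2 VA=0x103200050 (r,kernel):
  L0: frame=0x1D idx=4 entry=0x2F007 [P=1 RW=1 US=1 PS=0]
  L1: frame=0x2F idx=25 entry=0x32087 [P=1 RW=1 US=1 PS=1]
  → PA=0x32050 (huge @L1)  (2 entries read)

Access #2 PA: 0x32050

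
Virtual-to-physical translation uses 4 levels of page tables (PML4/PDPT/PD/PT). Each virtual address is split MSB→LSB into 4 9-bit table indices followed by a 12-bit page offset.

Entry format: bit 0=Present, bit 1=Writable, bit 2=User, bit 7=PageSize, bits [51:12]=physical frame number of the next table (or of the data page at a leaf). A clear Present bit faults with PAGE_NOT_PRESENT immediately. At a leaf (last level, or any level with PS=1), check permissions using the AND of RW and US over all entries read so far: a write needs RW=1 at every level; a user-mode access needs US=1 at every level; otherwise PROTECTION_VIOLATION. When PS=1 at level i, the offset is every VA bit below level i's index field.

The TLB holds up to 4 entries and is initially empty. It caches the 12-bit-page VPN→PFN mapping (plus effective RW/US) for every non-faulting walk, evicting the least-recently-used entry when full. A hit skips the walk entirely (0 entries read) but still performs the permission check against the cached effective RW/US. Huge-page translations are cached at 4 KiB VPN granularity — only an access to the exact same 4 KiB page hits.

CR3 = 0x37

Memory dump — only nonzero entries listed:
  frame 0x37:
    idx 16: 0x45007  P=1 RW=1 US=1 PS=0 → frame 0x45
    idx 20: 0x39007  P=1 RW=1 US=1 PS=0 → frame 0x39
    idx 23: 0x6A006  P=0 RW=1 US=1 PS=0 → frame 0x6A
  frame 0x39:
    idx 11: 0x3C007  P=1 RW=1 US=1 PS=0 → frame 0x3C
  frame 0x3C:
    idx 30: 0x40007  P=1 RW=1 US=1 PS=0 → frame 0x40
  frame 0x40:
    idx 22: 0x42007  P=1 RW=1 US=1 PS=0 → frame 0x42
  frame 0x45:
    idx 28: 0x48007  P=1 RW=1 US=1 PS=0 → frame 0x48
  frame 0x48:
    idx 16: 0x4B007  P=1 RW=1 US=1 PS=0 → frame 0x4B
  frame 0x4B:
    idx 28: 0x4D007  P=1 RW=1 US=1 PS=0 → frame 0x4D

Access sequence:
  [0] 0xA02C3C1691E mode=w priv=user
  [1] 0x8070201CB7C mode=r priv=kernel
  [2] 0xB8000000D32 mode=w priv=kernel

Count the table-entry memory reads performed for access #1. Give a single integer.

Per-access translation:
#0 VA=0xA02C3C1691E (w,user):
  L0: frame=0x37 idx=20 entry=0x39007 [P=1 RW=1 US=1 PS=0]
  L1: frame=0x39 idx=11 entry=0x3C007 [P=1 RW=1 US=1 PS=0]
  L2: frame=0x3C idx=30 entry=0x40007 [P=1 RW=1 US=1 PS=0]
  L3: frame=0x40 idx=22 entry=0x42007 [P=1 RW=1 US=1 PS=0]
  ⇒ phys 0x4291E  [4 reads]
#1 VA=0x8070201CB7C (r,kernel):
  L0: frame=0x37 idx=16 entry=0x45007 [P=1 RW=1 US=1 PS=0]
  L1: frame=0x45 idx=28 entry=0x48007 [P=1 RW=1 US=1 PS=0]
  L2: frame=0x48 idx=16 entry=0x4B007 [P=1 RW=1 US=1 PS=0]
  L3: frame=0x4B idx=28 entry=0x4D007 [P=1 RW=1 US=1 PS=0]
  ⇒ phys 0x4DB7C  [4 reads]
#2 VA=0xB8000000D32 (w,kernel):
  L0: frame=0x37 idx=23 entry=0x6A006 [P=0 RW=1 US=1 PS=0]
  → PAGE_NOT_PRESENT  (1 entries read)

Entries read for #1: 4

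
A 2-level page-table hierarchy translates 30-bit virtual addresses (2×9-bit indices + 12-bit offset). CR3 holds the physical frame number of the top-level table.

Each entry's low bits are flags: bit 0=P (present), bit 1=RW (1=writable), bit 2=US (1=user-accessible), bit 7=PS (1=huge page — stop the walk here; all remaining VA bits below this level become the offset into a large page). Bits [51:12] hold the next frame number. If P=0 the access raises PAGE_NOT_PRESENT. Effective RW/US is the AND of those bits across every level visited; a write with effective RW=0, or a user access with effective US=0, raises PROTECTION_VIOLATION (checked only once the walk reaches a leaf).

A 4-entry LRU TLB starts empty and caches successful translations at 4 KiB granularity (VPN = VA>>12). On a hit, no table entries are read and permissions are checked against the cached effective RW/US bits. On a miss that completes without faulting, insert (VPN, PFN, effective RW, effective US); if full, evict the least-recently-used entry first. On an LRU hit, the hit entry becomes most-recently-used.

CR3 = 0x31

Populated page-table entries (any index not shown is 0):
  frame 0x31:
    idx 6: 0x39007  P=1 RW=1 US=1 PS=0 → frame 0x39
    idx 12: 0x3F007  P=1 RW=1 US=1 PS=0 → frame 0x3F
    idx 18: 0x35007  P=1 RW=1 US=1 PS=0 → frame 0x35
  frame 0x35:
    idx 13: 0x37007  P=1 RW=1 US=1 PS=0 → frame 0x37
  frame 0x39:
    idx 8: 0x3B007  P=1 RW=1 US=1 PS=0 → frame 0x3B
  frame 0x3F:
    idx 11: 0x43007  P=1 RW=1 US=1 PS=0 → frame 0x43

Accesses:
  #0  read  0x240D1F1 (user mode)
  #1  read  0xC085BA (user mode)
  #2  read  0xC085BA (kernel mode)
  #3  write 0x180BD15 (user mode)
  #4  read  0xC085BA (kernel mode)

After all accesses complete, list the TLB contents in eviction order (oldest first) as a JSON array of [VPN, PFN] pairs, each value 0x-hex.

Per-access translation:
#0 VA=0x240D1F1 (r,user):
  L0 @0x31[18] → 0x35007  P=1,RW=1,US=1,PS=0
  L1 @0x35[13] → 0x37007  P=1,RW=1,US=1,PS=0
  ⇒ phys 0x371F1  [2 reads]
#1 VA=0xC085BA (r,user):
  L0 @0x31[6] → 0x39007  P=1,RW=1,US=1,PS=0
  L1 @0x39[8] → 0x3B007  P=1,RW=1,US=1,PS=0
  ⇒ phys 0x3B5BA  [2 reads]
#2 VA=0xC085BA (r,kernel):
  TLB hit vpn=0xC08 → PA=0x3B5BA
#3 VA=0x180BD15 (w,user):
  L0 @0x31[12] → 0x3F007  P=1,RW=1,US=1,PS=0
  L1 @0x3F[11] → 0x43007  P=1,RW=1,US=1,PS=0
  ⇒ phys 0x43D15  [2 reads]
#4 VA=0xC085BA (r,kernel):
  TLB hit vpn=0xC08 → PA=0x3B5BA

TLB: [["0x240D", "0x37"], ["0x180B", "0x43"], ["0xC08", "0x3B"]]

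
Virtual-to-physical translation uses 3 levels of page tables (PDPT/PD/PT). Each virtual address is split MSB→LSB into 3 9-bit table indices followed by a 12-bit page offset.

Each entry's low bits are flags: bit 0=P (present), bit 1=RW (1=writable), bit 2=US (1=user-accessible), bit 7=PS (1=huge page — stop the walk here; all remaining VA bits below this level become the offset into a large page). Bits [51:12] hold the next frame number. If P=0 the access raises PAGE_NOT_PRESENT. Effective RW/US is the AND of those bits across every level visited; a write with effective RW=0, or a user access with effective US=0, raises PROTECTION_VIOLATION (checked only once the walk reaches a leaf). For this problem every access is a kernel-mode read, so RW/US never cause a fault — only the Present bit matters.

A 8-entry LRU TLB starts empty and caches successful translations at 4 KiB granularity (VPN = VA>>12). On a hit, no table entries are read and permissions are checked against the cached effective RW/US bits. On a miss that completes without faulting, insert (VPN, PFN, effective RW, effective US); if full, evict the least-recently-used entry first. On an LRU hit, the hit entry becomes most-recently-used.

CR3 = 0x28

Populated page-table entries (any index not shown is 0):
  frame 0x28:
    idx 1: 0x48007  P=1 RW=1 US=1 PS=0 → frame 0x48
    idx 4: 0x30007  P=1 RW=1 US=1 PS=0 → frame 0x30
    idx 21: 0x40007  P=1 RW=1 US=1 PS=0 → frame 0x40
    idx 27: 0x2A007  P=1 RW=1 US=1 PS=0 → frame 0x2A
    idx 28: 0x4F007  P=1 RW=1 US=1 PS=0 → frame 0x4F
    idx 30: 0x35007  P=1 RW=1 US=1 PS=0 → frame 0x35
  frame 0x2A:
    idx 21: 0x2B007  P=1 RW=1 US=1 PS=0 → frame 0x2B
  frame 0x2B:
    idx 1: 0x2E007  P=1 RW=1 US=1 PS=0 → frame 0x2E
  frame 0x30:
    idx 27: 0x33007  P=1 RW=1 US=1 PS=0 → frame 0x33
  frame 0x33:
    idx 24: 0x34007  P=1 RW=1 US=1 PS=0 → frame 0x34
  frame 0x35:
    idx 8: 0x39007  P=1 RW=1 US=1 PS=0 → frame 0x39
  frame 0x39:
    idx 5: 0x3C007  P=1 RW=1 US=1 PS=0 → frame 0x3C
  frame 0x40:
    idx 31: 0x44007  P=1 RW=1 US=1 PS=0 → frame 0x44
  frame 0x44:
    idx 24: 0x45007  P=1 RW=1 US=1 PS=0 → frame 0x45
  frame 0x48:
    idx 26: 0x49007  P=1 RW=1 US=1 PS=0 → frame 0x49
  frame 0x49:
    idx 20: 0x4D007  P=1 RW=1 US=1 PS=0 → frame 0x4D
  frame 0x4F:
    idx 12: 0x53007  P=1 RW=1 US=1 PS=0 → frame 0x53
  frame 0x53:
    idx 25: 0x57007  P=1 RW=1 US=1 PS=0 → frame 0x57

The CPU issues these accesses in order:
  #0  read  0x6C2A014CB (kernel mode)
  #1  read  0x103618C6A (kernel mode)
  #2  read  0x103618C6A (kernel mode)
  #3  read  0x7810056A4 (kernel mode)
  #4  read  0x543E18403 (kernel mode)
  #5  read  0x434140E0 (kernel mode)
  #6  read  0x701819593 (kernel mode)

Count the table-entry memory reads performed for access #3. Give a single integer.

Per-access translation:
#0 VA=0x6C2A014CB (r,kernel):
  [0] read 0x28 idx=27: raw=0x2A007 flags P=1 W=1 U=1 S=0
  [1] read 0x2A idx=21: raw=0x2B007 flags P=1 W=1 U=1 S=0
  [2] read 0x2B idx=1: raw=0x2E007 flags P=1 W=1 U=1 S=0
  ✓ 0x2E4CB  — 3 lookups
#1 VA=0x103618C6A (r,kernel):
  [0] read 0x28 idx=4: raw=0x30007 flags P=1 W=1 U=1 S=0
  [1] read 0x30 idx=27: raw=0x33007 flags P=1 W=1 U=1 S=0
  [2] read 0x33 idx=24: raw=0x34007 flags P=1 W=1 U=1 S=0
  ✓ 0x34C6A  — 3 lookups
#2 VA=0x103618C6A (r,kernel):
  TLB hit vpn=0x103618 → PA=0x34C6A
#3 VA=0x7810056A4 (r,kernel):
  [0] read 0x28 idx=30: raw=0x35007 flags P=1 W=1 U=1 S=0
  [1] read 0x35 idx=8: raw=0x39007 flags P=1 W=1 U=1 S=0
  [2] read 0x39 idx=5: raw=0x3C007 flags P=1 W=1 U=1 S=0
  ✓ 0x3C6A4  — 3 lookups
#4 VA=0x543E18403 (r,kernel):
  [0] read 0x28 idx=21: raw=0x40007 flags P=1 W=1 U=1 S=0
  [1] read 0x40 idx=31: raw=0x44007 flags P=1 W=1 U=1 S=0
  [2] read 0x44 idx=24: raw=0x45007 flags P=1 W=1 U=1 S=0
  ✓ 0x45403  — 3 lookups
#5 VA=0x434140E0 (r,kernel):
  [0] read 0x28 idx=1: raw=0x48007 flags P=1 W=1 U=1 S=0
  [1] read 0x48 idx=26: raw=0x49007 flags P=1 W=1 U=1 S=0
  [2] read 0x49 idx=20: raw=0x4D007 flags P=1 W=1 U=1 S=0
  ✓ 0x4D0E0  — 3 lookups
#6 VA=0x701819593 (r,kernel):
  [0] read 0x28 idx=28: raw=0x4F007 flags P=1 W=1 U=1 S=0
  [1] read 0x4F idx=12: raw=0x53007 flags P=1 W=1 U=1 S=0
  [2] read 0x53 idx=25: raw=0x57007 flags P=1 W=1 U=1 S=0
  ✓ 0x57593  — 3 lookups

Entries read for #3: 3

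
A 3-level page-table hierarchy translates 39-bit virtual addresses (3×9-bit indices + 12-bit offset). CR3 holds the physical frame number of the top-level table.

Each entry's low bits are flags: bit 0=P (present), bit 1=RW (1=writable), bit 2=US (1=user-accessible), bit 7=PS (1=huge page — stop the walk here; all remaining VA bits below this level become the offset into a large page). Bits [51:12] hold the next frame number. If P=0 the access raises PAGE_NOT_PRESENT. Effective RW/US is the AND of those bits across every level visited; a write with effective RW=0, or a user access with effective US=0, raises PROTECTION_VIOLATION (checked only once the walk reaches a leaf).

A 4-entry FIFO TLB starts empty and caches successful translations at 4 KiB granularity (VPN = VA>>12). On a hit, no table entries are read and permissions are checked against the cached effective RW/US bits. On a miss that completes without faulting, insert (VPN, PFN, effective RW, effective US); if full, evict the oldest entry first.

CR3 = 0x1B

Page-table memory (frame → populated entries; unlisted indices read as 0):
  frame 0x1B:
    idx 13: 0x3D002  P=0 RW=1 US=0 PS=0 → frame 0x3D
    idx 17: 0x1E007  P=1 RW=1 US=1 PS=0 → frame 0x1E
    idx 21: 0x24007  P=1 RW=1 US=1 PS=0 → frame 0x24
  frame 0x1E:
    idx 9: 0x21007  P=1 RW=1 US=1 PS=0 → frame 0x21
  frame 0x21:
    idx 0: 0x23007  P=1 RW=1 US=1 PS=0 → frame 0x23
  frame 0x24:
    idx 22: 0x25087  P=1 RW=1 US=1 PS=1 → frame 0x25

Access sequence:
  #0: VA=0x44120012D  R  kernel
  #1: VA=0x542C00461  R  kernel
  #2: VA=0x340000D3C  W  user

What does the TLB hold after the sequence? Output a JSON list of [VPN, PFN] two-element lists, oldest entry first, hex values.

Per-access translation:
#0 VA=0x44120012D (r,kernel):
  L0 @0x1B[17] → 0x1E007  P=1,RW=1,US=1,PS=0
  L1 @0x1E[9] → 0x21007  P=1,RW=1,US=1,PS=0
  L2 @0x21[0] → 0x23007  P=1,RW=1,US=1,PS=0
  ⇒ phys 0x2312D  [3 reads]
#1 VA=0x542C00461 (r,kernel):
  L0 @0x1B[21] → 0x24007  P=1,RW=1,US=1,PS=0
  L1 @0x24[22] → 0x25087  P=1,RW=1,US=1,PS=1
  ⇒ phys 0x25461 (huge @L1)  [2 reads]
#2 VA=0x340000D3C (w,user):
  L0 @0x1B[13] → 0x3D002  P=0,RW=1,US=0,PS=0
  ⇒ fault: PAGE_NOT_PRESENT  — 1 lookups

TLB: [["0x441200", "0x23"], ["0x542C00", "0x25"]]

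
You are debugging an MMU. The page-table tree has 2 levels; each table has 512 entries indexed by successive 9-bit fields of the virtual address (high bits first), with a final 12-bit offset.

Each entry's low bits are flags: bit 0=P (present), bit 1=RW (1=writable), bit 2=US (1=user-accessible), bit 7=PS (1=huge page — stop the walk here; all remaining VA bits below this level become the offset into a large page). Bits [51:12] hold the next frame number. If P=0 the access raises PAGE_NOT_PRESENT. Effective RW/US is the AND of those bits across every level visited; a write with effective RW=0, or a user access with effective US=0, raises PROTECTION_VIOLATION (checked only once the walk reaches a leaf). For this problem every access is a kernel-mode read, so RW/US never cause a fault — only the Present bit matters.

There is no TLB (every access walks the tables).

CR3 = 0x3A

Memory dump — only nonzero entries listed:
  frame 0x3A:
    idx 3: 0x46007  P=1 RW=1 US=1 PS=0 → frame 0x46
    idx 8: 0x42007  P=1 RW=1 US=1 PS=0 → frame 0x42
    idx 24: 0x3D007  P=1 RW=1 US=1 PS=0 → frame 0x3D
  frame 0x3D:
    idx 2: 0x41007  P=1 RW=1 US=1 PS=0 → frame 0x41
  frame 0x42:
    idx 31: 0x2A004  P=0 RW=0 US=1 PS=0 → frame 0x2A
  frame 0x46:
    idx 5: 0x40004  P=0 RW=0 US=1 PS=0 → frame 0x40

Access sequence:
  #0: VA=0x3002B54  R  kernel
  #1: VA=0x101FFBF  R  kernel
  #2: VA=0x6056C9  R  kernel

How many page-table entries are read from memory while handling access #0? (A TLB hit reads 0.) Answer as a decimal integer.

Walk each access:
#0 VA=0x3002B54 (r,kernel):
  L0 @0x3A[24] → 0x3D007  P=1,RW=1,US=1,PS=0
  L1 @0x3D[2] → 0x41007  P=1,RW=1,US=1,PS=0
  ⇒ phys 0x41B54  [2 reads]
#1 VA=0x101FFBF (r,kernel):
  L0 @0x3A[8] → 0x42007  P=1,RW=1,US=1,PS=0
  L1 @0x42[31] → 0x2A004  P=0,RW=0,US=1,PS=0
  → PAGE_NOT_PRESENT  (2 entries read)
#2 VA=0x6056C9 (r,kernel):
  L0 @0x3A[3] → 0x46007  P=1,RW=1,US=1,PS=0
  L1 @0x46[5] → 0x40004  P=0,RW=0,US=1,PS=0
  → PAGE_NOT_PRESENT  (2 entries read)

Entries read for #0: 2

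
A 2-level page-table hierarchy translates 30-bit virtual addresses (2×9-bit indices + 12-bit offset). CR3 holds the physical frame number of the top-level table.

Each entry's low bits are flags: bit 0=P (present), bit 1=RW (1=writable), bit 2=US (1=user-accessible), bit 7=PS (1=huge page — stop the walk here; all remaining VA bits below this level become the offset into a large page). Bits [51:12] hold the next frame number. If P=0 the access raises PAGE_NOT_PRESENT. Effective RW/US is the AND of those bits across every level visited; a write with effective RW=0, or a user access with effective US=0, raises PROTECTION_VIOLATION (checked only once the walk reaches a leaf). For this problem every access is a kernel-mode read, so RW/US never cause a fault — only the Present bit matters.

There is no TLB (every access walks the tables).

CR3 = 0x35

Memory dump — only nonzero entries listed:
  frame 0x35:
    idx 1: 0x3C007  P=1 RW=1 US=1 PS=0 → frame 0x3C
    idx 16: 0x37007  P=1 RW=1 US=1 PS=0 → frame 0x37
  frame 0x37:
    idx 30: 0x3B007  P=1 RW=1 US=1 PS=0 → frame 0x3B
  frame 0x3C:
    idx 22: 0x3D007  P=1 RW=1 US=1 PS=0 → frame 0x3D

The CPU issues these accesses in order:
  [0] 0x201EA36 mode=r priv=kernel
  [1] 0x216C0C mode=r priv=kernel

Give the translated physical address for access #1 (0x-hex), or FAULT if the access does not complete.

Per-access translation:
#0 VA=0x201EA36 (r,kernel):
  L0: frame=0x35 idx=16 entry=0x37007 [P=1 RW=1 US=1 PS=0]
  L1: frame=0x37 idx=30 entry=0x3B007 [P=1 RW=1 US=1 PS=0]
  ⇒ phys 0x3BA36  [2 reads]
#1 VA=0x216C0C (r,kernel):
  L0: frame=0x35 idx=1 entry=0x3C007 [P=1 RW=1 US=1 PS=0]
  L1: frame=0x3C idx=22 entry=0x3D007 [P=1 RW=1 US=1 PS=0]
  ⇒ phys 0x3DC0C  [2 reads]

Access #1 PA: 0x3DC0C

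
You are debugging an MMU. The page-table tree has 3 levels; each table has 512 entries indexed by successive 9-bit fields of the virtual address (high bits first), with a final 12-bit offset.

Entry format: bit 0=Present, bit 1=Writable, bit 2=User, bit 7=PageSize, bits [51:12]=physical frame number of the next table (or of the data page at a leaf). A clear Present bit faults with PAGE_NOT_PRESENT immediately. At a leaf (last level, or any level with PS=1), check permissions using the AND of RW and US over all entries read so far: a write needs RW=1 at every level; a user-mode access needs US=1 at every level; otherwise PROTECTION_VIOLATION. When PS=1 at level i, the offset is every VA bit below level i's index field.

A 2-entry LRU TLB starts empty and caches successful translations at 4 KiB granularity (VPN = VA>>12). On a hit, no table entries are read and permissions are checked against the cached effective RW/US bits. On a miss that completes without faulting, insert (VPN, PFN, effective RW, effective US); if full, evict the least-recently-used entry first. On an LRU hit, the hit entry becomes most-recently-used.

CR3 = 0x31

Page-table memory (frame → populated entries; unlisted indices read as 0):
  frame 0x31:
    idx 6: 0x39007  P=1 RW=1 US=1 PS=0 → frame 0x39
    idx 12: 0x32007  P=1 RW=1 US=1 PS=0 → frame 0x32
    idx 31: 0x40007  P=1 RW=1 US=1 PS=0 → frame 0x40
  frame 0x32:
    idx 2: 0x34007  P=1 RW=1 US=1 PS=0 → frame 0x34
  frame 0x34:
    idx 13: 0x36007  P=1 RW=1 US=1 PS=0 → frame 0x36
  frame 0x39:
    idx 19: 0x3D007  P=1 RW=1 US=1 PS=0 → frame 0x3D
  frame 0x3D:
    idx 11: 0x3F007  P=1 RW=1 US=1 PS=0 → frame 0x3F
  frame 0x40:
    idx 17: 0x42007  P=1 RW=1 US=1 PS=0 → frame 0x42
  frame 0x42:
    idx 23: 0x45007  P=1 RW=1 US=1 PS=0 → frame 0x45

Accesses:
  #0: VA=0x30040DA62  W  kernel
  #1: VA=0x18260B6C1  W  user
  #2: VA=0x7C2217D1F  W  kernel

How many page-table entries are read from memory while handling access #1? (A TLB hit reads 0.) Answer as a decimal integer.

Trace:
#0 VA=0x30040DA62 (w,kernel):
  L0: frame=0x31 idx=12 entry=0x32007 [P=1 RW=1 US=1 PS=0]
  L1: frame=0x32 idx=2 entry=0x34007 [P=1 RW=1 US=1 PS=0]
  L2: frame=0x34 idx=13 entry=0x36007 [P=1 RW=1 US=1 PS=0]
  ✓ 0x36A62  — 3 lookups
#1 VA=0x18260B6C1 (w,user):
  L0: frame=0x31 idx=6 entry=0x39007 [P=1 RW=1 US=1 PS=0]
  L1: frame=0x39 idx=19 entry=0x3D007 [P=1 RW=1 US=1 PS=0]
  L2: frame=0x3D idx=11 entry=0x3F007 [P=1 RW=1 US=1 PS=0]
  ✓ 0x3F6C1  — 3 lookups
#2 VA=0x7C2217D1F (w,kernel):
  L0: frame=0x31 idx=31 entry=0x40007 [P=1 RW=1 US=1 PS=0]
  L1: frame=0x40 idx=17 entry=0x42007 [P=1 RW=1 US=1 PS=0]
  L2: frame=0x42 idx=23 entry=0x45007 [P=1 RW=1 US=1 PS=0]
  ✓ 0x45D1F  — 3 lookups

Entries read for #1: 3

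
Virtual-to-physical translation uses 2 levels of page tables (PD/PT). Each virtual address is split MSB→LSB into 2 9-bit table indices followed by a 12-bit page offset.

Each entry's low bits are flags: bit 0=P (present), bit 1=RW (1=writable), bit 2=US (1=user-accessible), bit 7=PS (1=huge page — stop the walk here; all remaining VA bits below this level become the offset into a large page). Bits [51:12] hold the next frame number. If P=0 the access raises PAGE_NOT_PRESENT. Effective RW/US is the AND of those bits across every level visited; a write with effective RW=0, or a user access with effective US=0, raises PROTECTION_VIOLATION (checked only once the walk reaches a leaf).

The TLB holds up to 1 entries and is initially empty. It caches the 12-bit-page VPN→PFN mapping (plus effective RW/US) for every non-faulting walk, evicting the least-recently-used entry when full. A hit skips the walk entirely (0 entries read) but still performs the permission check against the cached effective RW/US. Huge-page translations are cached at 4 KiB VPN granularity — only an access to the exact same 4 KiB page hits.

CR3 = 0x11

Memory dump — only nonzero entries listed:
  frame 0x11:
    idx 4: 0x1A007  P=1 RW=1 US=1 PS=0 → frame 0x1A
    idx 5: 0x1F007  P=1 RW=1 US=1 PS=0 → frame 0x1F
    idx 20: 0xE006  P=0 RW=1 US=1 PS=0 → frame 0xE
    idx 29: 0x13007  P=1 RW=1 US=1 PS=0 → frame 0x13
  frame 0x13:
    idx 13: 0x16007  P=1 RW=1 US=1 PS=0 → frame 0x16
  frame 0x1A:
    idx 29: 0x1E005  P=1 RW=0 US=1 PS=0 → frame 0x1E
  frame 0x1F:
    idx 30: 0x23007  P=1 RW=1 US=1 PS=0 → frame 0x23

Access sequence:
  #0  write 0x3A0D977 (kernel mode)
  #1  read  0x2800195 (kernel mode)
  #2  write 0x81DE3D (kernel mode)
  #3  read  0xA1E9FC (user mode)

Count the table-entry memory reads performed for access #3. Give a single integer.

Trace:
#0 VA=0x3A0D977 (w,kernel):
  L0 @0x11[29] → 0x13007  P=1,RW=1,US=1,PS=0
  L1 @0x13[13] → 0x16007  P=1,RW=1,US=1,PS=0
  ✓ 0x16977  — 2 lookups
#1 VA=0x2800195 (r,kernel):
  L0 @0x11[20] → 0xE006  P=0,RW=1,US=1,PS=0
  ✗ PAGE_NOT_PRESENT  [1 reads]
#2 VA=0x81DE3D (w,kernel):
  L0 @0x11[4] → 0x1A007  P=1,RW=1,US=1,PS=0
  L1 @0x1A[29] → 0x1E005  P=1,RW=0,US=1,PS=0
  ✗ PROTECTION_VIOLATION  [2 reads]
#3 VA=0xA1E9FC (r,user):
  L0 @0x11[5] → 0x1F007  P=1,RW=1,US=1,PS=0
  L1 @0x1F[30] → 0x23007  P=1,RW=1,US=1,PS=0
  ✓ 0x239FC  — 2 lookups

Entries read for #3: 2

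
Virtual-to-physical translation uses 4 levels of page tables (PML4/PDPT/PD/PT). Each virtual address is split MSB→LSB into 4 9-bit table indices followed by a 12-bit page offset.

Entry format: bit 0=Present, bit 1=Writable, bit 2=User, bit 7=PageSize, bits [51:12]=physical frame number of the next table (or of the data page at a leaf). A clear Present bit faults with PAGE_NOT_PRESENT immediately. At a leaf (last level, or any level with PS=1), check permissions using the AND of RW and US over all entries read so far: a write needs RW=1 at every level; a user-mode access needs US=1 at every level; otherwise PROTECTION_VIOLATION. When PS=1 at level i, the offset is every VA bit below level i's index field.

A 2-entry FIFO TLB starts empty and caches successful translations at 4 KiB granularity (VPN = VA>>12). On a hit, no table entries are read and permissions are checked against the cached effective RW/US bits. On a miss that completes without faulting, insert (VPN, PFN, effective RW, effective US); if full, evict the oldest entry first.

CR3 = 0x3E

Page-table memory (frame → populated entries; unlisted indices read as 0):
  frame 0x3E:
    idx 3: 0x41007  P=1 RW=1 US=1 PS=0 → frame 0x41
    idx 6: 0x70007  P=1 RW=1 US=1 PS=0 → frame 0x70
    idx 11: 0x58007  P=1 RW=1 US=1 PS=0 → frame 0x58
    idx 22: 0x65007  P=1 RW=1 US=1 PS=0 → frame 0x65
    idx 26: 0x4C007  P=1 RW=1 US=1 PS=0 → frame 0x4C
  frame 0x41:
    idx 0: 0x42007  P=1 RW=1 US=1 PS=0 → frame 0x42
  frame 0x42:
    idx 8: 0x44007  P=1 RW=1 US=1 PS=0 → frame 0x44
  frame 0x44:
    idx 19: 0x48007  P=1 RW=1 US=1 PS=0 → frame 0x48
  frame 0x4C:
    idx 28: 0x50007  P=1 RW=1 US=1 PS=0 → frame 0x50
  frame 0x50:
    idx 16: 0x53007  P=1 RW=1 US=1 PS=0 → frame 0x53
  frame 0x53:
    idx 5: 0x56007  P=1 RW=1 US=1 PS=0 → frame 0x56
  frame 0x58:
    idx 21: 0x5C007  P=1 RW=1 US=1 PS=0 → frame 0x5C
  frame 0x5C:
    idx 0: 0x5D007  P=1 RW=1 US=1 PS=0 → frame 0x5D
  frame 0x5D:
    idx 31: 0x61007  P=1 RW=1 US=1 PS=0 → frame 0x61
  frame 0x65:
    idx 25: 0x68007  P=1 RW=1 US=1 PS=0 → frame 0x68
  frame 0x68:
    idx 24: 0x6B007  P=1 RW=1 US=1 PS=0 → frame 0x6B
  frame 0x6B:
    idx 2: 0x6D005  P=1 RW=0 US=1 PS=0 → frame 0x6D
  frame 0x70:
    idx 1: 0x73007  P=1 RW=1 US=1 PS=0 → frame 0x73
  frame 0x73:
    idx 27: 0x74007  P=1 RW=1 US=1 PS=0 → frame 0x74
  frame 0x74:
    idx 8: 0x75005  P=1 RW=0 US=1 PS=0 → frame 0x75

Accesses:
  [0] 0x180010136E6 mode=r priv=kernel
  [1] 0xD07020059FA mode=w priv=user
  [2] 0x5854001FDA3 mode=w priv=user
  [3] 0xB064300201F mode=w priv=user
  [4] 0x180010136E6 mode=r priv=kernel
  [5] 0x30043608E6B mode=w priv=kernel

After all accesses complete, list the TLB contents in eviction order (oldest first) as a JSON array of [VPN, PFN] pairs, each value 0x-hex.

Walk each access:
#0 VA=0x180010136E6 (r,kernel):
  L0: frame=0x3E idx=3 entry=0x41007 [P=1 RW=1 US=1 PS=0]
  L1: frame=0x41 idx=0 entry=0x42007 [P=1 RW=1 US=1 PS=0]
  L2: frame=0x42 idx=8 entry=0x44007 [P=1 RW=1 US=1 PS=0]
  L3: frame=0x44 idx=19 entry=0x48007 [P=1 RW=1 US=1 PS=0]
  ⇒ phys 0x486E6  [4 reads]
#1 VA=0xD07020059FA (w,user):
  L0: frame=0x3E idx=26 entry=0x4C007 [P=1 RW=1 US=1 PS=0]
  L1: frame=0x4C idx=28 entry=0x50007 [P=1 RW=1 US=1 PS=0]
  L2: frame=0x50 idx=16 entry=0x53007 [P=1 RW=1 US=1 PS=0]
  L3: frame=0x53 idx=5 entry=0x56007 [P=1 RW=1 US=1 PS=0]
  ⇒ phys 0x569FA  [4 reads]
#2 VA=0x5854001FDA3 (w,user):
  L0: frame=0x3E idx=11 entry=0x58007 [P=1 RW=1 US=1 PS=0]
  L1: frame=0x58 idx=21 entry=0x5C007 [P=1 RW=1 US=1 PS=0]
  L2: frame=0x5C idx=0 entry=0x5D007 [P=1 RW=1 US=1 PS=0]
  L3: frame=0x5D idx=31 entry=0x61007 [P=1 RW=1 US=1 PS=0]
  ⇒ phys 0x61DA3  [4 reads]
#3 VA=0xB064300201F (w,user):
  L0: frame=0x3E idx=22 entry=0x65007 [P=1 RW=1 US=1 PS=0]
  L1: frame=0x65 idx=25 entry=0x68007 [P=1 RW=1 US=1 PS=0]
  L2: frame=0x68 idx=24 entry=0x6B007 [P=1 RW=1 US=1 PS=0]
  L3: frame=0x6B idx=2 entry=0x6D005 [P=1 RW=0 US=1 PS=0]
  ⇒ fault: PROTECTION_VIOLATION  — 4 lookups
#4 VA=0x180010136E6 (r,kernel):
  L0: frame=0x3E idx=3 entry=0x41007 [P=1 RW=1 US=1 PS=0]
  L1: frame=0x41 idx=0 entry=0x42007 [P=1 RW=1 US=1 PS=0]
  L2: frame=0x42 idx=8 entry=0x44007 [P=1 RW=1 US=1 PS=0]
  L3: frame=0x44 idx=19 entry=0x48007 [P=1 RW=1 US=1 PS=0]
  ⇒ phys 0x486E6  [4 reads]
#5 VA=0x30043608E6B (w,kernel):
  L0: frame=0x3E idx=6 entry=0x70007 [P=1 RW=1 US=1 PS=0]
  L1: frame=0x70 idx=1 entry=0x73007 [P=1 RW=1 US=1 PS=0]
  L2: frame=0x73 idx=27 entry=0x74007 [P=1 RW=1 US=1 PS=0]
  L3: frame=0x74 idx=8 entry=0x75005 [P=1 RW=0 US=1 PS=0]
  ⇒ fault: PROTECTION_VIOLATION  — 4 lookups

TLB: [["0x5854001F", "0x61"], ["0x18001013", "0x48"]]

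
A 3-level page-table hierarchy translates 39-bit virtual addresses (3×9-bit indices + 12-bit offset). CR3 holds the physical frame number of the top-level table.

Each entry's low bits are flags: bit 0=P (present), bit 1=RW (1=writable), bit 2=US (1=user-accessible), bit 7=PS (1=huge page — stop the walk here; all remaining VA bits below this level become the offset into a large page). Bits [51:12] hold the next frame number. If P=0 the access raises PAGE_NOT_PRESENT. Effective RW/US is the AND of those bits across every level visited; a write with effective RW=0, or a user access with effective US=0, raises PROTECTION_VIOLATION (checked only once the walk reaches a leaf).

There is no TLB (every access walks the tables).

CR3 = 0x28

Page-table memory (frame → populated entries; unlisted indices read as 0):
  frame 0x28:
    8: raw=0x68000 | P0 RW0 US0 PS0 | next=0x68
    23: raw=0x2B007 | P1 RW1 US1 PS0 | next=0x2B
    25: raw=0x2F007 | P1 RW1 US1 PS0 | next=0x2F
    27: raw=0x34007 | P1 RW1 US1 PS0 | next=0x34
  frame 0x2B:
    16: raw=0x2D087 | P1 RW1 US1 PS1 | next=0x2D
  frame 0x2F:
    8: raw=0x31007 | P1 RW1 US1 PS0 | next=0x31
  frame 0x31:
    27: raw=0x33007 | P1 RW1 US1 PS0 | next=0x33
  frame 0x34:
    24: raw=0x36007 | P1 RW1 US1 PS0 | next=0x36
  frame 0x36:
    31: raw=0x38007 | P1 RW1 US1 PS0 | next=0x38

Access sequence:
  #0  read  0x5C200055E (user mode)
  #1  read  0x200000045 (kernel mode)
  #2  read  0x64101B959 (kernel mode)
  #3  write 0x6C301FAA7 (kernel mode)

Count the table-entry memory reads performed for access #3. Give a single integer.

Trace:
#0 VA=0x5C200055E (r,user):
  L0 @0x28[23] → 0x2B007  P=1,RW=1,US=1,PS=0
  L1 @0x2B[16] → 0x2D087  P=1,RW=1,US=1,PS=1
  ⇒ phys 0x2D55E (huge @L1)  [2 reads]
#1 VA=0x200000045 (r,kernel):
  L0 @0x28[8] → 0x68000  P=0,RW=0,US=0,PS=0
  ✗ PAGE_NOT_PRESENT  [1 reads]
#2 VA=0x64101B959 (r,kernel):
  L0 @0x28[25] → 0x2F007  P=1,RW=1,US=1,PS=0
  L1 @0x2F[8] → 0x31007  P=1,RW=1,US=1,PS=0
  L2 @0x31[27] → 0x33007  P=1,RW=1,US=1,PS=0
  ⇒ phys 0x33959  [3 reads]
#3 VA=0x6C301FAA7 (w,kernel):
  L0 @0x28[27] → 0x34007  P=1,RW=1,US=1,PS=0
  L1 @0x34[24] → 0x36007  P=1,RW=1,US=1,PS=0
  L2 @0x36[31] → 0x38007  P=1,RW=1,US=1,PS=0
  ⇒ phys 0x38AA7  [3 reads]

Entries read for #3: 3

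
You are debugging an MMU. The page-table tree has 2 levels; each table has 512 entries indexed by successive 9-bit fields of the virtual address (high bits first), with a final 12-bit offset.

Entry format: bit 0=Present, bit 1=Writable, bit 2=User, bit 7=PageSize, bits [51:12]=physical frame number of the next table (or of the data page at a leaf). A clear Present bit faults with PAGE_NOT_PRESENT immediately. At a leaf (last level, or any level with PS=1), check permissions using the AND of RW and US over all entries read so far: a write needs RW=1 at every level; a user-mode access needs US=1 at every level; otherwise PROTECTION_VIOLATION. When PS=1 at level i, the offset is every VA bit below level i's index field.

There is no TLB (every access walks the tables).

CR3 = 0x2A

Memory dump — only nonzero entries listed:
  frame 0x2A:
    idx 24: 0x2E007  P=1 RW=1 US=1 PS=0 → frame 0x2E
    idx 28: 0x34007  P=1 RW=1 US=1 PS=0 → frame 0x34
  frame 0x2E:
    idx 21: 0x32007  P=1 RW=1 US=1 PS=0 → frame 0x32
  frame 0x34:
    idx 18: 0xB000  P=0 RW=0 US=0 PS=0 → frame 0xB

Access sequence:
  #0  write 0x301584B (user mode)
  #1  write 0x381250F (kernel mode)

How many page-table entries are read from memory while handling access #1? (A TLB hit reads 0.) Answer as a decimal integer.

Trace:
#0 VA=0x301584B (w,user):
  L0: frame=0x2A idx=24 entry=0x2E007 [P=1 RW=1 US=1 PS=0]
  L1: frame=0x2E idx=21 entry=0x32007 [P=1 RW=1 US=1 PS=0]
  ✓ 0x3284B  — 2 lookups
#1 VA=0x381250F (w,kernel):
  L0: frame=0x2A idx=28 entry=0x34007 [P=1 RW=1 US=1 PS=0]
  L1: frame=0x34 idx=18 entry=0xB000 [P=0 RW=0 US=0 PS=0]
  → PAGE_NOT_PRESENT  (2 entries read)

Entries read for #1: 2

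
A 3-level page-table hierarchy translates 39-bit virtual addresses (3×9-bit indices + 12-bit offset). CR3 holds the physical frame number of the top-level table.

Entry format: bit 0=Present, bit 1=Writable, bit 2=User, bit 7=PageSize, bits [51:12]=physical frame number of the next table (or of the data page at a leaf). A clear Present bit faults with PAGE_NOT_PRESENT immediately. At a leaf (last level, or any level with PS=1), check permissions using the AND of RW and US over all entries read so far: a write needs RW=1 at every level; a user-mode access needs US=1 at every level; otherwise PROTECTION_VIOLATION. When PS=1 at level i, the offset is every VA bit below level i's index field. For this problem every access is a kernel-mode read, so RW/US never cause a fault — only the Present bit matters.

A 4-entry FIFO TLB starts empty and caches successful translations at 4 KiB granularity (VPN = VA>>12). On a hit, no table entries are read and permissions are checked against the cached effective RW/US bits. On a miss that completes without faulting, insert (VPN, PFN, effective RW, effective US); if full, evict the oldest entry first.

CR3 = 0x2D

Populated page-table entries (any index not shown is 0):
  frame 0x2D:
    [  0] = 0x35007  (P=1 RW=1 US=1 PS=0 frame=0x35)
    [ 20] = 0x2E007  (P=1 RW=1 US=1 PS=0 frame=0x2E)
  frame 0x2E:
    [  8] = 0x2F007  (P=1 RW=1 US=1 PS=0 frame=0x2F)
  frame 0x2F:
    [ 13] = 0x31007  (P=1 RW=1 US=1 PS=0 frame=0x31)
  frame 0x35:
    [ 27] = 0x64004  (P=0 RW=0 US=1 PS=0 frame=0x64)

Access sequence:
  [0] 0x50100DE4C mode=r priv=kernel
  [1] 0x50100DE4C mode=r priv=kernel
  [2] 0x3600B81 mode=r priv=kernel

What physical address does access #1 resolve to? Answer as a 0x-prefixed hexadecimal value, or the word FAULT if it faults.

Walk each access:
#0 VA=0x50100DE4C (r,kernel):
  [0] read 0x2D idx=20: raw=0x2E007 flags P=1 W=1 U=1 S=0
  [1] read 0x2E idx=8: raw=0x2F007 flags P=1 W=1 U=1 S=0
  [2] read 0x2F idx=13: raw=0x31007 flags P=1 W=1 U=1 S=0
  → PA=0x31E4C  (3 entries read)
#1 VA=0x50100DE4C (r,kernel):
  TLB hit vpn=0x50100D → PA=0x31E4C
#2 VA=0x3600B81 (r,kernel):
  [0] read 0x2D idx=0: raw=0x35007 flags P=1 W=1 U=1 S=0
  [1] read 0x35 idx=27: raw=0x64004 flags P=0 W=0 U=1 S=0
  → PAGE_NOT_PRESENT  (2 entries read)

Access #1 PA: 0x31E4C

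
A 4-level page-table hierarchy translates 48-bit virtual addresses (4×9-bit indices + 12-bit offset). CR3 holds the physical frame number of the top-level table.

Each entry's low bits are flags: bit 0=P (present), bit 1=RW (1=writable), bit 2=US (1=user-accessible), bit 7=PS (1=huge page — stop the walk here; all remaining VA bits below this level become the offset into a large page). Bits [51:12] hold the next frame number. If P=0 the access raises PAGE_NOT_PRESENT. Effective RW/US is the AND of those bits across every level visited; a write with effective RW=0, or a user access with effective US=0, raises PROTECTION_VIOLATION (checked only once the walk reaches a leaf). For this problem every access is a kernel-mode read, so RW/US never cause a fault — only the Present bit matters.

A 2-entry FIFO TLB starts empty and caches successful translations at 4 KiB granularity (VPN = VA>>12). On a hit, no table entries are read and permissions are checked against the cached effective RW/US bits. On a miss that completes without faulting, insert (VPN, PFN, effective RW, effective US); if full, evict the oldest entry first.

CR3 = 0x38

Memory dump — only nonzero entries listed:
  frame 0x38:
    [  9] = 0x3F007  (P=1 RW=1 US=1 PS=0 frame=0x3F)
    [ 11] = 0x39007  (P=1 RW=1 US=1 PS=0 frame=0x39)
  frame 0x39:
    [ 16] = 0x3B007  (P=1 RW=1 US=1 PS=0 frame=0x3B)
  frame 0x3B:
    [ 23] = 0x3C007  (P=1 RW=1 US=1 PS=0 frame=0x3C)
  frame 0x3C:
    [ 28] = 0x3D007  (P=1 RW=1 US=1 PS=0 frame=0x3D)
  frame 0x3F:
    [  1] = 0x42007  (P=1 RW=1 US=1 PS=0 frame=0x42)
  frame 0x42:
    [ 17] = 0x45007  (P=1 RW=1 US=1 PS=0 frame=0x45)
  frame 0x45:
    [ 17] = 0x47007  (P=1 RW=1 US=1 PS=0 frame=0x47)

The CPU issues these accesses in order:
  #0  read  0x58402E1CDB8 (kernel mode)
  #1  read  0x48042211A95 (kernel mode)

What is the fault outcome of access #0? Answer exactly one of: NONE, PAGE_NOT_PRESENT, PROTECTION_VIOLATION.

Trace:
#0 VA=0x58402E1CDB8 (r,kernel):
  [0] read 0x38 idx=11: raw=0x39007 flags P=1 W=1 U=1 S=0
  [1] read 0x39 idx=16: raw=0x3B007 flags P=1 W=1 U=1 S=0
  [2] read 0x3B idx=23: raw=0x3C007 flags P=1 W=1 U=1 S=0
  [3] read 0x3C idx=28: raw=0x3D007 flags P=1 W=1 U=1 S=0
  ✓ 0x3DDB8  — 4 lookups
#1 VA=0x48042211A95 (r,kernel):
  [0] read 0x38 idx=9: raw=0x3F007 flags P=1 W=1 U=1 S=0
  [1] read 0x3F idx=1: raw=0x42007 flags P=1 W=1 U=1 S=0
  [2] read 0x42 idx=17: raw=0x45007 flags P=1 W=1 U=1 S=0
  [3] read 0x45 idx=17: raw=0x47007 flags P=1 W=1 U=1 S=0
  ✓ 0x47A95  — 4 lookups

Access #0 fault: NONE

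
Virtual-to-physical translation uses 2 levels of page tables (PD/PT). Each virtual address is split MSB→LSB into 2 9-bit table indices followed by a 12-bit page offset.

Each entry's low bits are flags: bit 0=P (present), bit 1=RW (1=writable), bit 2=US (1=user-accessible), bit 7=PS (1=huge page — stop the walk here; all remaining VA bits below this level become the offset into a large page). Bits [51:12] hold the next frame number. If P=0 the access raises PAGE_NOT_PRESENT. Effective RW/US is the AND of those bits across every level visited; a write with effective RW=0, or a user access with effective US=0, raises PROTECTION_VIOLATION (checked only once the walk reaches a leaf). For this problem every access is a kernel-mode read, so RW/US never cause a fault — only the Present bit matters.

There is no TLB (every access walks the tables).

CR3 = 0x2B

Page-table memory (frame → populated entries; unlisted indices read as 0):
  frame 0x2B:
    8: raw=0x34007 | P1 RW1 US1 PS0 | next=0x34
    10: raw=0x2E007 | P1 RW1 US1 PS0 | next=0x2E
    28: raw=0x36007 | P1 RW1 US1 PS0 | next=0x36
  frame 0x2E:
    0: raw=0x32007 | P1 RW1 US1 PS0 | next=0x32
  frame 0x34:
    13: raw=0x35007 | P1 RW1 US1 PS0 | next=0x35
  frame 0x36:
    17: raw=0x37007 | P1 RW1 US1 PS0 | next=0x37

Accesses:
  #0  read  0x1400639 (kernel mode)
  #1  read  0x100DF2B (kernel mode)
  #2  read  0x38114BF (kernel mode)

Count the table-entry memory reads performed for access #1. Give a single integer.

Per-access translation:
#0 VA=0x1400639 (r,kernel):
  L0: frame=0x2B idx=10 entry=0x2E007 [P=1 RW=1 US=1 PS=0]
  L1: frame=0x2E idx=0 entry=0x32007 [P=1 RW=1 US=1 PS=0]
  ⇒ phys 0x32639  [2 reads]
#1 VA=0x100DF2B (r,kernel):
  L0: frame=0x2B idx=8 entry=0x34007 [P=1 RW=1 US=1 PS=0]
  L1: frame=0x34 idx=13 entry=0x35007 [P=1 RW=1 US=1 PS=0]
  ⇒ phys 0x35F2B  [2 reads]
#2 VA=0x38114BF (r,kernel):
  L0: frame=0x2B idx=28 entry=0x36007 [P=1 RW=1 US=1 PS=0]
  L1: frame=0x36 idx=17 entry=0x37007 [P=1 RW=1 US=1 PS=0]
  ⇒ phys 0x374BF  [2 reads]

Entries read for #1: 2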